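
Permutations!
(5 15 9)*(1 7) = [0, 7, 2, 3, 4, 15, 6, 1, 8, 5, 10, 11, 12, 13, 14, 9] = (1 7)(5 15 9)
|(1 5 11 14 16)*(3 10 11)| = 7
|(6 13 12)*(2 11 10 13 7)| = |(2 11 10 13 12 6 7)| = 7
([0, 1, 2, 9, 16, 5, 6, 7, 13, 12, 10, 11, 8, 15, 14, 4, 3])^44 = [0, 1, 2, 13, 12, 5, 6, 7, 16, 15, 10, 11, 4, 3, 14, 9, 8]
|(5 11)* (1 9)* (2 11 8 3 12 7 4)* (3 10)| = |(1 9)(2 11 5 8 10 3 12 7 4)| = 18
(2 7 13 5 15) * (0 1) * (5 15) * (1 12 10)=(0 12 10 1)(2 7 13 15)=[12, 0, 7, 3, 4, 5, 6, 13, 8, 9, 1, 11, 10, 15, 14, 2]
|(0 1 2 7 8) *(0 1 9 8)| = |(0 9 8 1 2 7)| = 6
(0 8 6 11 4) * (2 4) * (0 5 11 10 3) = [8, 1, 4, 0, 5, 11, 10, 7, 6, 9, 3, 2] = (0 8 6 10 3)(2 4 5 11)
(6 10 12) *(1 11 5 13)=[0, 11, 2, 3, 4, 13, 10, 7, 8, 9, 12, 5, 6, 1]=(1 11 5 13)(6 10 12)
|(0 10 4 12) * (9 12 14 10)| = |(0 9 12)(4 14 10)| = 3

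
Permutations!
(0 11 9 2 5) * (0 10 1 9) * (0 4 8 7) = [11, 9, 5, 3, 8, 10, 6, 0, 7, 2, 1, 4] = (0 11 4 8 7)(1 9 2 5 10)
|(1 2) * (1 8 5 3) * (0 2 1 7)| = 6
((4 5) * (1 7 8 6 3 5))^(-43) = ((1 7 8 6 3 5 4))^(-43) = (1 4 5 3 6 8 7)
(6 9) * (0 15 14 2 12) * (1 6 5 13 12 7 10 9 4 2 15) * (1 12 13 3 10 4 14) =(0 12)(1 6 14 15)(2 7 4)(3 10 9 5) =[12, 6, 7, 10, 2, 3, 14, 4, 8, 5, 9, 11, 0, 13, 15, 1]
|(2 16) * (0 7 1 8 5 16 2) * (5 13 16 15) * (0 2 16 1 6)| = 6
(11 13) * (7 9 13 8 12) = (7 9 13 11 8 12) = [0, 1, 2, 3, 4, 5, 6, 9, 12, 13, 10, 8, 7, 11]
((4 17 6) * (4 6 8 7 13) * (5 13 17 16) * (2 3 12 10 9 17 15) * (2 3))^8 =((3 12 10 9 17 8 7 15)(4 16 5 13))^8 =(17)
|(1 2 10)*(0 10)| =|(0 10 1 2)| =4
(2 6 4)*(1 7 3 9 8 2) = [0, 7, 6, 9, 1, 5, 4, 3, 2, 8] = (1 7 3 9 8 2 6 4)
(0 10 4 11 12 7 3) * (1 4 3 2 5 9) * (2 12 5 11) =[10, 4, 11, 0, 2, 9, 6, 12, 8, 1, 3, 5, 7] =(0 10 3)(1 4 2 11 5 9)(7 12)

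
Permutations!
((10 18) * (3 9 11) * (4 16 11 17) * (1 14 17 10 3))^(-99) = ((1 14 17 4 16 11)(3 9 10 18))^(-99) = (1 4)(3 9 10 18)(11 17)(14 16)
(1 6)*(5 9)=(1 6)(5 9)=[0, 6, 2, 3, 4, 9, 1, 7, 8, 5]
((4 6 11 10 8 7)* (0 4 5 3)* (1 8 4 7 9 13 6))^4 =((0 7 5 3)(1 8 9 13 6 11 10 4))^4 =(1 6)(4 13)(8 11)(9 10)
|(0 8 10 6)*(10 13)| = 5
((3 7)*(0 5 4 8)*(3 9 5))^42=((0 3 7 9 5 4 8))^42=(9)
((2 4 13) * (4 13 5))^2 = (13)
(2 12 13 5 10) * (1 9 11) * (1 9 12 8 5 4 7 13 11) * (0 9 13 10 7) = (0 9 1 12 11 13 4)(2 8 5 7 10) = [9, 12, 8, 3, 0, 7, 6, 10, 5, 1, 2, 13, 11, 4]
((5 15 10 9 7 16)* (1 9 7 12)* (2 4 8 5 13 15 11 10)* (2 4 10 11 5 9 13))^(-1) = ((1 13 15 4 8 9 12)(2 10 7 16))^(-1) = (1 12 9 8 4 15 13)(2 16 7 10)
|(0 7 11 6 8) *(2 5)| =|(0 7 11 6 8)(2 5)| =10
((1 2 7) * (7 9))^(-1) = (1 7 9 2) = ((1 2 9 7))^(-1)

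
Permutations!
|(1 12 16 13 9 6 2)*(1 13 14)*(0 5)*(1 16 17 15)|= 4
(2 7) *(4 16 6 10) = (2 7)(4 16 6 10) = [0, 1, 7, 3, 16, 5, 10, 2, 8, 9, 4, 11, 12, 13, 14, 15, 6]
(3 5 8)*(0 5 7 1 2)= [5, 2, 0, 7, 4, 8, 6, 1, 3]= (0 5 8 3 7 1 2)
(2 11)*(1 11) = (1 11 2) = [0, 11, 1, 3, 4, 5, 6, 7, 8, 9, 10, 2]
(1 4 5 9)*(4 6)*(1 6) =(4 5 9 6) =[0, 1, 2, 3, 5, 9, 4, 7, 8, 6]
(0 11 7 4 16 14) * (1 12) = [11, 12, 2, 3, 16, 5, 6, 4, 8, 9, 10, 7, 1, 13, 0, 15, 14] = (0 11 7 4 16 14)(1 12)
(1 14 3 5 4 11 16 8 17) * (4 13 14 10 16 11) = [0, 10, 2, 5, 4, 13, 6, 7, 17, 9, 16, 11, 12, 14, 3, 15, 8, 1] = (1 10 16 8 17)(3 5 13 14)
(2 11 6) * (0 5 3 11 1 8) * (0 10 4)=(0 5 3 11 6 2 1 8 10 4)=[5, 8, 1, 11, 0, 3, 2, 7, 10, 9, 4, 6]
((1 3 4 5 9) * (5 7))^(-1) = (1 9 5 7 4 3)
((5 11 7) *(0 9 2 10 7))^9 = (0 2 7 11 9 10 5)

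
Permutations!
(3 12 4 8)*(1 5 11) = (1 5 11)(3 12 4 8) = [0, 5, 2, 12, 8, 11, 6, 7, 3, 9, 10, 1, 4]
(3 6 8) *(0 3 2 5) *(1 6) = (0 3 1 6 8 2 5) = [3, 6, 5, 1, 4, 0, 8, 7, 2]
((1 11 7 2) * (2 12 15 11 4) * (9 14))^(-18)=((1 4 2)(7 12 15 11)(9 14))^(-18)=(7 15)(11 12)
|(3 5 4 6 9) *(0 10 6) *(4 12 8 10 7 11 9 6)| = |(0 7 11 9 3 5 12 8 10 4)| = 10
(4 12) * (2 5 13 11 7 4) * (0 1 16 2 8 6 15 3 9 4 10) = [1, 16, 5, 9, 12, 13, 15, 10, 6, 4, 0, 7, 8, 11, 14, 3, 2] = (0 1 16 2 5 13 11 7 10)(3 9 4 12 8 6 15)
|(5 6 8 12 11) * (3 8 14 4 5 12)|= |(3 8)(4 5 6 14)(11 12)|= 4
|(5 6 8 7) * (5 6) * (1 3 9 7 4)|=7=|(1 3 9 7 6 8 4)|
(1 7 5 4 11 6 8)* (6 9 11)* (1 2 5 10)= (1 7 10)(2 5 4 6 8)(9 11)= [0, 7, 5, 3, 6, 4, 8, 10, 2, 11, 1, 9]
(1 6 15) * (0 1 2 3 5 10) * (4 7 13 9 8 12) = (0 1 6 15 2 3 5 10)(4 7 13 9 8 12) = [1, 6, 3, 5, 7, 10, 15, 13, 12, 8, 0, 11, 4, 9, 14, 2]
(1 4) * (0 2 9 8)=(0 2 9 8)(1 4)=[2, 4, 9, 3, 1, 5, 6, 7, 0, 8]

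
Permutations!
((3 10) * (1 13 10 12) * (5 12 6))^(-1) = ((1 13 10 3 6 5 12))^(-1) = (1 12 5 6 3 10 13)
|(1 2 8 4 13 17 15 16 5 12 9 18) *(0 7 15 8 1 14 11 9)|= 12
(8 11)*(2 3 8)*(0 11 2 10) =[11, 1, 3, 8, 4, 5, 6, 7, 2, 9, 0, 10] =(0 11 10)(2 3 8)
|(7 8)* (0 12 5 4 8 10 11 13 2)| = 10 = |(0 12 5 4 8 7 10 11 13 2)|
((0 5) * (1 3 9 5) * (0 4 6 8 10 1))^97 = ((1 3 9 5 4 6 8 10))^97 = (1 3 9 5 4 6 8 10)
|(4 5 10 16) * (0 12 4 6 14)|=8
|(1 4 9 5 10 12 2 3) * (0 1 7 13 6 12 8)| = |(0 1 4 9 5 10 8)(2 3 7 13 6 12)| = 42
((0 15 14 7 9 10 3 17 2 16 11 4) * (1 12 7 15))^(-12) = ((0 1 12 7 9 10 3 17 2 16 11 4)(14 15))^(-12) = (17)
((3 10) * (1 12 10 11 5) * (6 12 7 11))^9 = ((1 7 11 5)(3 6 12 10))^9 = (1 7 11 5)(3 6 12 10)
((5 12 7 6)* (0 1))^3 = ((0 1)(5 12 7 6))^3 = (0 1)(5 6 7 12)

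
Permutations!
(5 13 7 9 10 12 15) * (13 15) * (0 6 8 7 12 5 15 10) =(15)(0 6 8 7 9)(5 10)(12 13) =[6, 1, 2, 3, 4, 10, 8, 9, 7, 0, 5, 11, 13, 12, 14, 15]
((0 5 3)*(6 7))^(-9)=(6 7)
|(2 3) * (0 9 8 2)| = |(0 9 8 2 3)| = 5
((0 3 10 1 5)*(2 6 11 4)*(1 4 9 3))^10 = (0 1 5)(2 9 4 11 10 6 3)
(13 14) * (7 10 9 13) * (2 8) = (2 8)(7 10 9 13 14) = [0, 1, 8, 3, 4, 5, 6, 10, 2, 13, 9, 11, 12, 14, 7]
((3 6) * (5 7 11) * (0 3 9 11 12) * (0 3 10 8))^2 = ((0 10 8)(3 6 9 11 5 7 12))^2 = (0 8 10)(3 9 5 12 6 11 7)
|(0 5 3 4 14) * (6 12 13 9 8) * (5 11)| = |(0 11 5 3 4 14)(6 12 13 9 8)| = 30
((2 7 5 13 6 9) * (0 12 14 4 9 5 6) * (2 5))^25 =((0 12 14 4 9 5 13)(2 7 6))^25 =(0 9 12 5 14 13 4)(2 7 6)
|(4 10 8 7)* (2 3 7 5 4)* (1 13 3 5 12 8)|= |(1 13 3 7 2 5 4 10)(8 12)|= 8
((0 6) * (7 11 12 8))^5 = (0 6)(7 11 12 8)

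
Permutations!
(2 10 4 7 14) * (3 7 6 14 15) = (2 10 4 6 14)(3 7 15) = [0, 1, 10, 7, 6, 5, 14, 15, 8, 9, 4, 11, 12, 13, 2, 3]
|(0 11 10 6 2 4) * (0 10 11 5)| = 4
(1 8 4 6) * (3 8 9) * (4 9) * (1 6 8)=[0, 4, 2, 1, 8, 5, 6, 7, 9, 3]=(1 4 8 9 3)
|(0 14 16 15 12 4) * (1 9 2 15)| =|(0 14 16 1 9 2 15 12 4)| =9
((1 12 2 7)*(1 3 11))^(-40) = (1 2 3)(7 11 12)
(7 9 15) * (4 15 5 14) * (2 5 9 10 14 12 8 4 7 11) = (2 5 12 8 4 15 11)(7 10 14) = [0, 1, 5, 3, 15, 12, 6, 10, 4, 9, 14, 2, 8, 13, 7, 11]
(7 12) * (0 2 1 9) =(0 2 1 9)(7 12) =[2, 9, 1, 3, 4, 5, 6, 12, 8, 0, 10, 11, 7]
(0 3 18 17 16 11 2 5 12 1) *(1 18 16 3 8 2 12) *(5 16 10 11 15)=(0 8 2 16 15 5 1)(3 10 11 12 18 17)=[8, 0, 16, 10, 4, 1, 6, 7, 2, 9, 11, 12, 18, 13, 14, 5, 15, 3, 17]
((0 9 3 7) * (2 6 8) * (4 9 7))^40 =((0 7)(2 6 8)(3 4 9))^40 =(2 6 8)(3 4 9)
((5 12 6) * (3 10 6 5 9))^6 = ((3 10 6 9)(5 12))^6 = (12)(3 6)(9 10)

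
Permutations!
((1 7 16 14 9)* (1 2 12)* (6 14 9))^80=(1 16 2)(7 9 12)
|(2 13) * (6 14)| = |(2 13)(6 14)| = 2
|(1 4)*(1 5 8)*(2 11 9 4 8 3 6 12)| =|(1 8)(2 11 9 4 5 3 6 12)| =8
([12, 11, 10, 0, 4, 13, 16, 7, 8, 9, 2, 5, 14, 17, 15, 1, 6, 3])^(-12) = [17, 14, 2, 13, 4, 1, 6, 7, 8, 9, 10, 15, 3, 11, 0, 12, 16, 5]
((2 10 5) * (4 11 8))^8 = (2 5 10)(4 8 11)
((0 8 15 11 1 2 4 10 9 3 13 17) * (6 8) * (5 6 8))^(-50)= (0 13 9 4 1 15)(2 11 8 17 3 10)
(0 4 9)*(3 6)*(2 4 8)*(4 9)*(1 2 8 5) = [5, 2, 9, 6, 4, 1, 3, 7, 8, 0] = (0 5 1 2 9)(3 6)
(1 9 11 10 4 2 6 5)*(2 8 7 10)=(1 9 11 2 6 5)(4 8 7 10)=[0, 9, 6, 3, 8, 1, 5, 10, 7, 11, 4, 2]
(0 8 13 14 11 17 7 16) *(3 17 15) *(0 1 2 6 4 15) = (0 8 13 14 11)(1 2 6 4 15 3 17 7 16) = [8, 2, 6, 17, 15, 5, 4, 16, 13, 9, 10, 0, 12, 14, 11, 3, 1, 7]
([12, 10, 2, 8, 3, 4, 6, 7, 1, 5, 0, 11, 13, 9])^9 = [10, 8, 2, 4, 5, 9, 6, 7, 3, 13, 1, 11, 0, 12]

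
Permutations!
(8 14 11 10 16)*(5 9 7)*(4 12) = (4 12)(5 9 7)(8 14 11 10 16) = [0, 1, 2, 3, 12, 9, 6, 5, 14, 7, 16, 10, 4, 13, 11, 15, 8]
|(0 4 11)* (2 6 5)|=|(0 4 11)(2 6 5)|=3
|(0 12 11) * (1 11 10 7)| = 6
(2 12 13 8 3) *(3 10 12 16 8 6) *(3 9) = (2 16 8 10 12 13 6 9 3) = [0, 1, 16, 2, 4, 5, 9, 7, 10, 3, 12, 11, 13, 6, 14, 15, 8]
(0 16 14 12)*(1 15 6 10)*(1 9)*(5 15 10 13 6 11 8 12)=(0 16 14 5 15 11 8 12)(1 10 9)(6 13)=[16, 10, 2, 3, 4, 15, 13, 7, 12, 1, 9, 8, 0, 6, 5, 11, 14]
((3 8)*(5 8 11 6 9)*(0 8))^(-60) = ((0 8 3 11 6 9 5))^(-60) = (0 11 5 3 9 8 6)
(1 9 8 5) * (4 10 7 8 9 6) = (1 6 4 10 7 8 5) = [0, 6, 2, 3, 10, 1, 4, 8, 5, 9, 7]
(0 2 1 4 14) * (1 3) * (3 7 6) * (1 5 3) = (0 2 7 6 1 4 14)(3 5) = [2, 4, 7, 5, 14, 3, 1, 6, 8, 9, 10, 11, 12, 13, 0]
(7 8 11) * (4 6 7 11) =(11)(4 6 7 8) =[0, 1, 2, 3, 6, 5, 7, 8, 4, 9, 10, 11]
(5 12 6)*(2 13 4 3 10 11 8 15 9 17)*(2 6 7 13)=(3 10 11 8 15 9 17 6 5 12 7 13 4)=[0, 1, 2, 10, 3, 12, 5, 13, 15, 17, 11, 8, 7, 4, 14, 9, 16, 6]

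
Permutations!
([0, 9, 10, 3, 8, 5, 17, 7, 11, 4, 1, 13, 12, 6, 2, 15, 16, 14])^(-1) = (1 10 2 14 17 6 13 11 8 4 9)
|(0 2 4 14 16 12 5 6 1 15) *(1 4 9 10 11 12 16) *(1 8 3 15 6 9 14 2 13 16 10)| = |(0 13 16 10 11 12 5 9 1 6 4 2 14 8 3 15)| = 16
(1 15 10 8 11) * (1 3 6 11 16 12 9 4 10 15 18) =(1 18)(3 6 11)(4 10 8 16 12 9) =[0, 18, 2, 6, 10, 5, 11, 7, 16, 4, 8, 3, 9, 13, 14, 15, 12, 17, 1]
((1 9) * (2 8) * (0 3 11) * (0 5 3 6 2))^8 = ((0 6 2 8)(1 9)(3 11 5))^8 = (3 5 11)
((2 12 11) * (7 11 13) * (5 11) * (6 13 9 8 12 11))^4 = (13)(8 12 9)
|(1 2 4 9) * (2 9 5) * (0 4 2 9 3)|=|(0 4 5 9 1 3)|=6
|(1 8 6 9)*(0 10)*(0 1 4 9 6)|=4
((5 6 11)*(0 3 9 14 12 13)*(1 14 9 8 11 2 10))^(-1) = ((0 3 8 11 5 6 2 10 1 14 12 13))^(-1) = (0 13 12 14 1 10 2 6 5 11 8 3)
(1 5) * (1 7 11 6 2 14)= (1 5 7 11 6 2 14)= [0, 5, 14, 3, 4, 7, 2, 11, 8, 9, 10, 6, 12, 13, 1]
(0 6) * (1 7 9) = [6, 7, 2, 3, 4, 5, 0, 9, 8, 1] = (0 6)(1 7 9)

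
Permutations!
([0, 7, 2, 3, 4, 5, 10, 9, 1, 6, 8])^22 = [0, 10, 2, 3, 4, 5, 7, 8, 6, 1, 9]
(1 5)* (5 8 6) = [0, 8, 2, 3, 4, 1, 5, 7, 6] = (1 8 6 5)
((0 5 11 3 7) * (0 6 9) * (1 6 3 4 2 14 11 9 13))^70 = (0 5 9)(1 6 13)(2 11)(4 14)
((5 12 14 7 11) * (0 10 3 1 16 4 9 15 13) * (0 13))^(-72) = (16)(5 7 12 11 14)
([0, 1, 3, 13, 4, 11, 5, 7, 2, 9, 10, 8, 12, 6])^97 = (2 8 11 5 6 13 3)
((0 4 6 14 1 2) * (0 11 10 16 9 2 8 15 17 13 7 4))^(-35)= ((1 8 15 17 13 7 4 6 14)(2 11 10 16 9))^(-35)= (1 8 15 17 13 7 4 6 14)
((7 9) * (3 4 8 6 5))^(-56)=(9)(3 5 6 8 4)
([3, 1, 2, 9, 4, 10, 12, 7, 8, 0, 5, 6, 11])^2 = [9, 1, 2, 0, 4, 5, 11, 7, 8, 3, 10, 12, 6]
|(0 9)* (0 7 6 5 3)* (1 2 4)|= 6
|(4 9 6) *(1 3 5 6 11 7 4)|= 4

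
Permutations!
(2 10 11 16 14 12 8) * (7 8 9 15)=(2 10 11 16 14 12 9 15 7 8)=[0, 1, 10, 3, 4, 5, 6, 8, 2, 15, 11, 16, 9, 13, 12, 7, 14]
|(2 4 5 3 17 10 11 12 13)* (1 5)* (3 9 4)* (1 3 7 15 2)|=|(1 5 9 4 3 17 10 11 12 13)(2 7 15)|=30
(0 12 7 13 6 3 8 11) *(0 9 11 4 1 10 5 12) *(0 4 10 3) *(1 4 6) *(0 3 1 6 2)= (0 2)(3 8 10 5 12 7 13 6)(9 11)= [2, 1, 0, 8, 4, 12, 3, 13, 10, 11, 5, 9, 7, 6]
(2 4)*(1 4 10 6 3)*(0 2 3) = (0 2 10 6)(1 4 3) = [2, 4, 10, 1, 3, 5, 0, 7, 8, 9, 6]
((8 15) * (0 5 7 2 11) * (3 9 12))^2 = (15)(0 7 11 5 2)(3 12 9)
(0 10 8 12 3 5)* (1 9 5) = [10, 9, 2, 1, 4, 0, 6, 7, 12, 5, 8, 11, 3] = (0 10 8 12 3 1 9 5)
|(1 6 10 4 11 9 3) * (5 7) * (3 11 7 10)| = 12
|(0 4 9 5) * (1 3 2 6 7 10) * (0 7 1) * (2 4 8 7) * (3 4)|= 12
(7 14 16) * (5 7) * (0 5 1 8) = (0 5 7 14 16 1 8) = [5, 8, 2, 3, 4, 7, 6, 14, 0, 9, 10, 11, 12, 13, 16, 15, 1]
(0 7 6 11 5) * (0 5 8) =[7, 1, 2, 3, 4, 5, 11, 6, 0, 9, 10, 8] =(0 7 6 11 8)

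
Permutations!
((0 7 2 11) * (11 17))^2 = (0 2 11 7 17)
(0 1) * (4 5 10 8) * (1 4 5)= [4, 0, 2, 3, 1, 10, 6, 7, 5, 9, 8]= (0 4 1)(5 10 8)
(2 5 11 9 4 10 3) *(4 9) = (2 5 11 4 10 3) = [0, 1, 5, 2, 10, 11, 6, 7, 8, 9, 3, 4]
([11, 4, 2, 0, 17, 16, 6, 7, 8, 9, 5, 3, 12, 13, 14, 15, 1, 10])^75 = [0, 10, 2, 3, 5, 4, 6, 7, 8, 9, 1, 11, 12, 13, 14, 15, 17, 16]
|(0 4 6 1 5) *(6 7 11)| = 7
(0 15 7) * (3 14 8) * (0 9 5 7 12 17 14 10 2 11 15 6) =(0 6)(2 11 15 12 17 14 8 3 10)(5 7 9) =[6, 1, 11, 10, 4, 7, 0, 9, 3, 5, 2, 15, 17, 13, 8, 12, 16, 14]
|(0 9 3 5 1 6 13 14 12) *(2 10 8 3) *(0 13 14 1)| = 35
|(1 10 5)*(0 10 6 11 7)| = |(0 10 5 1 6 11 7)| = 7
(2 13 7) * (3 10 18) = (2 13 7)(3 10 18) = [0, 1, 13, 10, 4, 5, 6, 2, 8, 9, 18, 11, 12, 7, 14, 15, 16, 17, 3]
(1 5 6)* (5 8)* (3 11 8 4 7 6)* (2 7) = (1 4 2 7 6)(3 11 8 5) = [0, 4, 7, 11, 2, 3, 1, 6, 5, 9, 10, 8]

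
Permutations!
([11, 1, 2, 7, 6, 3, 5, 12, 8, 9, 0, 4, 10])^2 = [4, 1, 2, 12, 5, 7, 3, 10, 8, 9, 11, 6, 0]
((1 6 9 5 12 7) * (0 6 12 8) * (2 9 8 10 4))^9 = ((0 6 8)(1 12 7)(2 9 5 10 4))^9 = (12)(2 4 10 5 9)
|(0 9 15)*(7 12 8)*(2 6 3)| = 3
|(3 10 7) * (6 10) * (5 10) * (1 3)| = |(1 3 6 5 10 7)| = 6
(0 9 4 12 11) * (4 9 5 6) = (0 5 6 4 12 11) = [5, 1, 2, 3, 12, 6, 4, 7, 8, 9, 10, 0, 11]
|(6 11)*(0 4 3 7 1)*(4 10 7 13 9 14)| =20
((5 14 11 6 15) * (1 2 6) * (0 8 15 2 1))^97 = (0 8 15 5 14 11)(2 6)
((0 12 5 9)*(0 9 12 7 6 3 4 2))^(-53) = ((0 7 6 3 4 2)(5 12))^(-53) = (0 7 6 3 4 2)(5 12)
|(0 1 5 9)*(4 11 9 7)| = 7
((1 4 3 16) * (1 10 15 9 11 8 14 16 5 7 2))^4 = ((1 4 3 5 7 2)(8 14 16 10 15 9 11))^4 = (1 7 3)(2 5 4)(8 15 14 9 16 11 10)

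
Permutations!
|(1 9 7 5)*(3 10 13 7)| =|(1 9 3 10 13 7 5)| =7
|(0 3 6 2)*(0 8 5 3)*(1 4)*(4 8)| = |(1 8 5 3 6 2 4)| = 7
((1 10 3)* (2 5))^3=(10)(2 5)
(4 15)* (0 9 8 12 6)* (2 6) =[9, 1, 6, 3, 15, 5, 0, 7, 12, 8, 10, 11, 2, 13, 14, 4] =(0 9 8 12 2 6)(4 15)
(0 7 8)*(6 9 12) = (0 7 8)(6 9 12) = [7, 1, 2, 3, 4, 5, 9, 8, 0, 12, 10, 11, 6]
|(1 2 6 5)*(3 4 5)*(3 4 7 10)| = |(1 2 6 4 5)(3 7 10)| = 15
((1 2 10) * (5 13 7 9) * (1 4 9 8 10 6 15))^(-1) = (1 15 6 2)(4 10 8 7 13 5 9)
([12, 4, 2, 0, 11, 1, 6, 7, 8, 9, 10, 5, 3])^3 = (12)(1 5 11 4)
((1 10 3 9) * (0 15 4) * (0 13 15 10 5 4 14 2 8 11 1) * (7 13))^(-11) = (0 10 3 9)(1 11 8 2 14 15 13 7 4 5)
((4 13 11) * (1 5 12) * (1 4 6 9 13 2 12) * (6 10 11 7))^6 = (6 13)(7 9)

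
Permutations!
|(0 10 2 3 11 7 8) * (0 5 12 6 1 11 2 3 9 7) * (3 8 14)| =|(0 10 8 5 12 6 1 11)(2 9 7 14 3)| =40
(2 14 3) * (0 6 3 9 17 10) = [6, 1, 14, 2, 4, 5, 3, 7, 8, 17, 0, 11, 12, 13, 9, 15, 16, 10] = (0 6 3 2 14 9 17 10)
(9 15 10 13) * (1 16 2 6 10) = (1 16 2 6 10 13 9 15) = [0, 16, 6, 3, 4, 5, 10, 7, 8, 15, 13, 11, 12, 9, 14, 1, 2]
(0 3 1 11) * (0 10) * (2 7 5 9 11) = (0 3 1 2 7 5 9 11 10) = [3, 2, 7, 1, 4, 9, 6, 5, 8, 11, 0, 10]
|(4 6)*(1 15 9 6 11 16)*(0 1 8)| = |(0 1 15 9 6 4 11 16 8)| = 9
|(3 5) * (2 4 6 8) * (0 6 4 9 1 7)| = |(0 6 8 2 9 1 7)(3 5)| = 14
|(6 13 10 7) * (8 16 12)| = 12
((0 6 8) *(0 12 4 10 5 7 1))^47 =(0 8 4 5 1 6 12 10 7)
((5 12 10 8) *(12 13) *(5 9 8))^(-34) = ((5 13 12 10)(8 9))^(-34) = (5 12)(10 13)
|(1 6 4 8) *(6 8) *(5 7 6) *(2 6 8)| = |(1 2 6 4 5 7 8)| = 7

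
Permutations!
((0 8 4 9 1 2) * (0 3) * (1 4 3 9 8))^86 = ((0 1 2 9 4 8 3))^86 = (0 2 4 3 1 9 8)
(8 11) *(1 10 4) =[0, 10, 2, 3, 1, 5, 6, 7, 11, 9, 4, 8] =(1 10 4)(8 11)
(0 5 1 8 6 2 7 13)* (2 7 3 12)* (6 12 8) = (0 5 1 6 7 13)(2 3 8 12) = [5, 6, 3, 8, 4, 1, 7, 13, 12, 9, 10, 11, 2, 0]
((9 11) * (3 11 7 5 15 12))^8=((3 11 9 7 5 15 12))^8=(3 11 9 7 5 15 12)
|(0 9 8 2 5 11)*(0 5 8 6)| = |(0 9 6)(2 8)(5 11)| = 6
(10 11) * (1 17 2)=[0, 17, 1, 3, 4, 5, 6, 7, 8, 9, 11, 10, 12, 13, 14, 15, 16, 2]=(1 17 2)(10 11)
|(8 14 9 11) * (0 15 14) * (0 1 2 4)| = 9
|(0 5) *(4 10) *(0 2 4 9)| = 6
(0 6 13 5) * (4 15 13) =(0 6 4 15 13 5) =[6, 1, 2, 3, 15, 0, 4, 7, 8, 9, 10, 11, 12, 5, 14, 13]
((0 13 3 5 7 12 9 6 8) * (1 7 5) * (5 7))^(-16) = (0 5 6 3 12)(1 9 13 7 8)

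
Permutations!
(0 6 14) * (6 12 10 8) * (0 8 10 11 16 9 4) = [12, 1, 2, 3, 0, 5, 14, 7, 6, 4, 10, 16, 11, 13, 8, 15, 9] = (0 12 11 16 9 4)(6 14 8)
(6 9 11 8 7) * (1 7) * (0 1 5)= (0 1 7 6 9 11 8 5)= [1, 7, 2, 3, 4, 0, 9, 6, 5, 11, 10, 8]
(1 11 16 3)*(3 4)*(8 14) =(1 11 16 4 3)(8 14) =[0, 11, 2, 1, 3, 5, 6, 7, 14, 9, 10, 16, 12, 13, 8, 15, 4]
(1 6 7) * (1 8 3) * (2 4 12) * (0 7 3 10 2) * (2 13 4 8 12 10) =(0 7 12)(1 6 3)(2 8)(4 10 13) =[7, 6, 8, 1, 10, 5, 3, 12, 2, 9, 13, 11, 0, 4]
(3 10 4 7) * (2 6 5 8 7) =(2 6 5 8 7 3 10 4) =[0, 1, 6, 10, 2, 8, 5, 3, 7, 9, 4]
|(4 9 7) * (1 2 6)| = 3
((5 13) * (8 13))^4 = ((5 8 13))^4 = (5 8 13)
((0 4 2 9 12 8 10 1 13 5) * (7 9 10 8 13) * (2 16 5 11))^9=((0 4 16 5)(1 7 9 12 13 11 2 10))^9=(0 4 16 5)(1 7 9 12 13 11 2 10)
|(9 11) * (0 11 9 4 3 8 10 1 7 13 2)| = |(0 11 4 3 8 10 1 7 13 2)| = 10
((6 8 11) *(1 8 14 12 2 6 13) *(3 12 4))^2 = ((1 8 11 13)(2 6 14 4 3 12))^2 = (1 11)(2 14 3)(4 12 6)(8 13)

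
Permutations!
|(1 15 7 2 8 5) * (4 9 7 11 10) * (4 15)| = 21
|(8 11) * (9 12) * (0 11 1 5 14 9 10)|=9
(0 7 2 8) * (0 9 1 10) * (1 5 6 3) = (0 7 2 8 9 5 6 3 1 10) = [7, 10, 8, 1, 4, 6, 3, 2, 9, 5, 0]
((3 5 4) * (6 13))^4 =(13)(3 5 4)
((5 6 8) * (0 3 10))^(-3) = ((0 3 10)(5 6 8))^(-3) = (10)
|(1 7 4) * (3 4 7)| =3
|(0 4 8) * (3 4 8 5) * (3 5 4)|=|(0 8)|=2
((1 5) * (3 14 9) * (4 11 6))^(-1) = (1 5)(3 9 14)(4 6 11)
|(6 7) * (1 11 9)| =|(1 11 9)(6 7)| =6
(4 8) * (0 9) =[9, 1, 2, 3, 8, 5, 6, 7, 4, 0] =(0 9)(4 8)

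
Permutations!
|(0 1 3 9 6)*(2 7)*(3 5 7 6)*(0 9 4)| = 9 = |(0 1 5 7 2 6 9 3 4)|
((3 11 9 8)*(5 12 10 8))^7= (12)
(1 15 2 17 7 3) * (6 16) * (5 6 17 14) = (1 15 2 14 5 6 16 17 7 3) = [0, 15, 14, 1, 4, 6, 16, 3, 8, 9, 10, 11, 12, 13, 5, 2, 17, 7]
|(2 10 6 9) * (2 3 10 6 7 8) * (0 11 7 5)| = 10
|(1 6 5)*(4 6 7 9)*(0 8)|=6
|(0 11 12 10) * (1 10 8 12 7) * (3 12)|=|(0 11 7 1 10)(3 12 8)|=15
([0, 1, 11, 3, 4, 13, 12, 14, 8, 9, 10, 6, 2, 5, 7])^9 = [0, 1, 11, 3, 4, 13, 12, 14, 8, 9, 10, 6, 2, 5, 7]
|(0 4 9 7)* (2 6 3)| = |(0 4 9 7)(2 6 3)| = 12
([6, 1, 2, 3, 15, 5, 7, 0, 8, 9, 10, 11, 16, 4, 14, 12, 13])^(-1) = [7, 1, 2, 3, 13, 5, 0, 6, 8, 9, 10, 11, 15, 16, 14, 4, 12]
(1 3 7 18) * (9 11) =(1 3 7 18)(9 11) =[0, 3, 2, 7, 4, 5, 6, 18, 8, 11, 10, 9, 12, 13, 14, 15, 16, 17, 1]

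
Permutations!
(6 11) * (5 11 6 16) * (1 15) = (1 15)(5 11 16) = [0, 15, 2, 3, 4, 11, 6, 7, 8, 9, 10, 16, 12, 13, 14, 1, 5]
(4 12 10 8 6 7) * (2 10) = (2 10 8 6 7 4 12) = [0, 1, 10, 3, 12, 5, 7, 4, 6, 9, 8, 11, 2]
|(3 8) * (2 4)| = 2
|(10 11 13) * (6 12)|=|(6 12)(10 11 13)|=6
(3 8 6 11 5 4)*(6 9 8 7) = (3 7 6 11 5 4)(8 9) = [0, 1, 2, 7, 3, 4, 11, 6, 9, 8, 10, 5]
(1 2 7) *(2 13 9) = (1 13 9 2 7) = [0, 13, 7, 3, 4, 5, 6, 1, 8, 2, 10, 11, 12, 9]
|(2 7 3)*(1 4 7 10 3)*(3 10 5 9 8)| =|(10)(1 4 7)(2 5 9 8 3)| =15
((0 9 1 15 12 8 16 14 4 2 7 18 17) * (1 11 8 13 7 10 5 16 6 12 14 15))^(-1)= (0 17 18 7 13 12 6 8 11 9)(2 4 14 15 16 5 10)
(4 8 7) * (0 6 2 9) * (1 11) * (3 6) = (0 3 6 2 9)(1 11)(4 8 7) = [3, 11, 9, 6, 8, 5, 2, 4, 7, 0, 10, 1]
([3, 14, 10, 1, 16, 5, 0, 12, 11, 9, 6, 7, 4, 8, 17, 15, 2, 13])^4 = (0 17 7 2 3 13 12 10 1 8 4 6 14 11 16)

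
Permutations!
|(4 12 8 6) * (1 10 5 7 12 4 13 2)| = 9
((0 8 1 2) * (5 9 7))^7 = (0 2 1 8)(5 9 7)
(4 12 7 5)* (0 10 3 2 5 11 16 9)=(0 10 3 2 5 4 12 7 11 16 9)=[10, 1, 5, 2, 12, 4, 6, 11, 8, 0, 3, 16, 7, 13, 14, 15, 9]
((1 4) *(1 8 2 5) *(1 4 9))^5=(1 9)(2 5 4 8)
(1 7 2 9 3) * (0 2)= (0 2 9 3 1 7)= [2, 7, 9, 1, 4, 5, 6, 0, 8, 3]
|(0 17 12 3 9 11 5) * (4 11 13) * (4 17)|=20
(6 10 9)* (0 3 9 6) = (0 3 9)(6 10) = [3, 1, 2, 9, 4, 5, 10, 7, 8, 0, 6]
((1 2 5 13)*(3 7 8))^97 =(1 2 5 13)(3 7 8)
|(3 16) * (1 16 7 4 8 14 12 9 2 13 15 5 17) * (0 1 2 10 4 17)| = 30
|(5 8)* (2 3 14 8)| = |(2 3 14 8 5)| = 5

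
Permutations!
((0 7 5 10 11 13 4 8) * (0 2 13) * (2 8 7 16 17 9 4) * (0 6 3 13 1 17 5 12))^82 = (0 13 12 3 7 6 4 11 9 10 17 5 1 16 2)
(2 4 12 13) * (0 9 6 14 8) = [9, 1, 4, 3, 12, 5, 14, 7, 0, 6, 10, 11, 13, 2, 8] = (0 9 6 14 8)(2 4 12 13)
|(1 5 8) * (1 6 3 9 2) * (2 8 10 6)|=8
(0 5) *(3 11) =[5, 1, 2, 11, 4, 0, 6, 7, 8, 9, 10, 3] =(0 5)(3 11)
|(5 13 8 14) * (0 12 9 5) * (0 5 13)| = |(0 12 9 13 8 14 5)| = 7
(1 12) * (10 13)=(1 12)(10 13)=[0, 12, 2, 3, 4, 5, 6, 7, 8, 9, 13, 11, 1, 10]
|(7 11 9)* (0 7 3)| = 5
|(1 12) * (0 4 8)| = |(0 4 8)(1 12)| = 6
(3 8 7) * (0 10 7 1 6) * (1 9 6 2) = [10, 2, 1, 8, 4, 5, 0, 3, 9, 6, 7] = (0 10 7 3 8 9 6)(1 2)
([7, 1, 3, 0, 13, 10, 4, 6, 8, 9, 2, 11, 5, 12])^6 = [5, 1, 13, 12, 3, 6, 2, 10, 8, 9, 4, 11, 7, 0]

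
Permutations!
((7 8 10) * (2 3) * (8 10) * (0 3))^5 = (0 2 3)(7 10)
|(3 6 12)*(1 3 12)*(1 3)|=2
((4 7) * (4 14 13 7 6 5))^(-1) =(4 5 6)(7 13 14)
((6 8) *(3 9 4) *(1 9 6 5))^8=((1 9 4 3 6 8 5))^8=(1 9 4 3 6 8 5)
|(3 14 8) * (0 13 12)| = |(0 13 12)(3 14 8)| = 3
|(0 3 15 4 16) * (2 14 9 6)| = |(0 3 15 4 16)(2 14 9 6)| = 20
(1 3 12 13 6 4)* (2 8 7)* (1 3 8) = (1 8 7 2)(3 12 13 6 4) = [0, 8, 1, 12, 3, 5, 4, 2, 7, 9, 10, 11, 13, 6]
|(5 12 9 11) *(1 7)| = |(1 7)(5 12 9 11)| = 4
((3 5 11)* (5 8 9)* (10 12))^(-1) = (3 11 5 9 8)(10 12) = ((3 8 9 5 11)(10 12))^(-1)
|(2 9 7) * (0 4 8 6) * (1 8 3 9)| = |(0 4 3 9 7 2 1 8 6)| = 9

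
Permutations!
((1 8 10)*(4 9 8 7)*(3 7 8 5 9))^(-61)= ((1 8 10)(3 7 4)(5 9))^(-61)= (1 10 8)(3 4 7)(5 9)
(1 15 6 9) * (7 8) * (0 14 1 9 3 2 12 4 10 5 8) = (0 14 1 15 6 3 2 12 4 10 5 8 7) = [14, 15, 12, 2, 10, 8, 3, 0, 7, 9, 5, 11, 4, 13, 1, 6]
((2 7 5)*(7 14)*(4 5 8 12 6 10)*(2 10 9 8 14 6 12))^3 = (2 8 9 6)(7 14)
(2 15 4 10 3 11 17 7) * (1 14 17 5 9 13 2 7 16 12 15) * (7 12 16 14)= (1 7 12 15 4 10 3 11 5 9 13 2)(14 17)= [0, 7, 1, 11, 10, 9, 6, 12, 8, 13, 3, 5, 15, 2, 17, 4, 16, 14]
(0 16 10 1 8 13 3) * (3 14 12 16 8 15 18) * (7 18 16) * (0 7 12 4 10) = (0 8 13 14 4 10 1 15 16)(3 7 18) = [8, 15, 2, 7, 10, 5, 6, 18, 13, 9, 1, 11, 12, 14, 4, 16, 0, 17, 3]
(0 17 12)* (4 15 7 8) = [17, 1, 2, 3, 15, 5, 6, 8, 4, 9, 10, 11, 0, 13, 14, 7, 16, 12] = (0 17 12)(4 15 7 8)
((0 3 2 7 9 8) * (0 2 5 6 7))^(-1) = ((0 3 5 6 7 9 8 2))^(-1) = (0 2 8 9 7 6 5 3)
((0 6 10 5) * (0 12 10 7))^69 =((0 6 7)(5 12 10))^69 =(12)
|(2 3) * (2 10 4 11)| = 5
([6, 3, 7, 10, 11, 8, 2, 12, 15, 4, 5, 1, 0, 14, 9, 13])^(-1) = [12, 11, 6, 1, 9, 10, 0, 2, 5, 14, 3, 4, 7, 15, 13, 8]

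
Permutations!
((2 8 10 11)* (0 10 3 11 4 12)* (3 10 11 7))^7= ((0 11 2 8 10 4 12)(3 7))^7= (12)(3 7)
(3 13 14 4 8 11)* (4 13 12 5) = (3 12 5 4 8 11)(13 14) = [0, 1, 2, 12, 8, 4, 6, 7, 11, 9, 10, 3, 5, 14, 13]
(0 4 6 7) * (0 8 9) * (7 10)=(0 4 6 10 7 8 9)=[4, 1, 2, 3, 6, 5, 10, 8, 9, 0, 7]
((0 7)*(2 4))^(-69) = (0 7)(2 4)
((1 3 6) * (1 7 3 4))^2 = ((1 4)(3 6 7))^2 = (3 7 6)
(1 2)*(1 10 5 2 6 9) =(1 6 9)(2 10 5) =[0, 6, 10, 3, 4, 2, 9, 7, 8, 1, 5]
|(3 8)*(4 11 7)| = |(3 8)(4 11 7)| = 6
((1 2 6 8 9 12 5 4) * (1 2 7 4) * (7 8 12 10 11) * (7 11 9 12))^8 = (12)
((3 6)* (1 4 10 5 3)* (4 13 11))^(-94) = (1 11 10 3)(4 5 6 13)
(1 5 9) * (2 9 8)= (1 5 8 2 9)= [0, 5, 9, 3, 4, 8, 6, 7, 2, 1]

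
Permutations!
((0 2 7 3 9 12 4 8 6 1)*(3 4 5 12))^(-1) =(0 1 6 8 4 7 2)(3 9)(5 12) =((0 2 7 4 8 6 1)(3 9)(5 12))^(-1)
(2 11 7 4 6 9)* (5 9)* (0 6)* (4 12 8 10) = (0 6 5 9 2 11 7 12 8 10 4) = [6, 1, 11, 3, 0, 9, 5, 12, 10, 2, 4, 7, 8]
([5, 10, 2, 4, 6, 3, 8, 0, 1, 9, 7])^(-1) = (0 7 10 1 8 6 4 3 5)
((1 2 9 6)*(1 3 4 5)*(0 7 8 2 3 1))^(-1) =((0 7 8 2 9 6 1 3 4 5))^(-1) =(0 5 4 3 1 6 9 2 8 7)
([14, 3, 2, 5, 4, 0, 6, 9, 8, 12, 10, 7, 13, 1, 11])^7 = (0 1 9 14 3 12 11 5 13 7)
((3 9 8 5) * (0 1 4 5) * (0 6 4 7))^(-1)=((0 1 7)(3 9 8 6 4 5))^(-1)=(0 7 1)(3 5 4 6 8 9)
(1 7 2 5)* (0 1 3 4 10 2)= (0 1 7)(2 5 3 4 10)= [1, 7, 5, 4, 10, 3, 6, 0, 8, 9, 2]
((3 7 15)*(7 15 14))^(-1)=(3 15)(7 14)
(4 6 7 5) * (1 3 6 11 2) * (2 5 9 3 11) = (1 11 5 4 2)(3 6 7 9) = [0, 11, 1, 6, 2, 4, 7, 9, 8, 3, 10, 5]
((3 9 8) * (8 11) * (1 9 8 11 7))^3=(11)(3 8)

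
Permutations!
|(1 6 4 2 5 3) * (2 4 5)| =4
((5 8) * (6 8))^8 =((5 6 8))^8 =(5 8 6)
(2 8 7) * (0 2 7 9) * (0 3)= (0 2 8 9 3)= [2, 1, 8, 0, 4, 5, 6, 7, 9, 3]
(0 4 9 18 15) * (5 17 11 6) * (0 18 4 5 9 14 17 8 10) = (0 5 8 10)(4 14 17 11 6 9)(15 18) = [5, 1, 2, 3, 14, 8, 9, 7, 10, 4, 0, 6, 12, 13, 17, 18, 16, 11, 15]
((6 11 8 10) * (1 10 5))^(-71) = (1 10 6 11 8 5)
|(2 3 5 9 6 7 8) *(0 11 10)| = |(0 11 10)(2 3 5 9 6 7 8)| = 21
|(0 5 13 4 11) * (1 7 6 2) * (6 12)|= |(0 5 13 4 11)(1 7 12 6 2)|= 5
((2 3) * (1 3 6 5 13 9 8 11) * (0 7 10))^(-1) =((0 7 10)(1 3 2 6 5 13 9 8 11))^(-1) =(0 10 7)(1 11 8 9 13 5 6 2 3)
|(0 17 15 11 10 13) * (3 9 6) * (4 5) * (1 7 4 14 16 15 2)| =39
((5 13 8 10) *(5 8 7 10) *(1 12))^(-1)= ((1 12)(5 13 7 10 8))^(-1)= (1 12)(5 8 10 7 13)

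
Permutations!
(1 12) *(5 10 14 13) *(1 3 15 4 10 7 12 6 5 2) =(1 6 5 7 12 3 15 4 10 14 13 2) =[0, 6, 1, 15, 10, 7, 5, 12, 8, 9, 14, 11, 3, 2, 13, 4]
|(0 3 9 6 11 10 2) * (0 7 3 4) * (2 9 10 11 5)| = 14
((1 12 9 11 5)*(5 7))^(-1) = (1 5 7 11 9 12)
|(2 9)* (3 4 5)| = |(2 9)(3 4 5)| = 6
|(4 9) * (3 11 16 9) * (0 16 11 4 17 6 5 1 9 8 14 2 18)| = |(0 16 8 14 2 18)(1 9 17 6 5)(3 4)| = 30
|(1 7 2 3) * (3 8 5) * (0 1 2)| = |(0 1 7)(2 8 5 3)| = 12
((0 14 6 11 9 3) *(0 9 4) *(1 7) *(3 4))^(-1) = ((0 14 6 11 3 9 4)(1 7))^(-1) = (0 4 9 3 11 6 14)(1 7)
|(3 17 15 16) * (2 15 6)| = 6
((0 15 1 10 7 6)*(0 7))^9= ((0 15 1 10)(6 7))^9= (0 15 1 10)(6 7)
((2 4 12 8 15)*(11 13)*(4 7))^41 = ((2 7 4 12 8 15)(11 13))^41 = (2 15 8 12 4 7)(11 13)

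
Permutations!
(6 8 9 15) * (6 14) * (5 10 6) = (5 10 6 8 9 15 14) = [0, 1, 2, 3, 4, 10, 8, 7, 9, 15, 6, 11, 12, 13, 5, 14]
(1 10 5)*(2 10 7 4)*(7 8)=(1 8 7 4 2 10 5)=[0, 8, 10, 3, 2, 1, 6, 4, 7, 9, 5]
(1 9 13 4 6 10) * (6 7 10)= (1 9 13 4 7 10)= [0, 9, 2, 3, 7, 5, 6, 10, 8, 13, 1, 11, 12, 4]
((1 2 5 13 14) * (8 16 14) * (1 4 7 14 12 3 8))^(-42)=((1 2 5 13)(3 8 16 12)(4 7 14))^(-42)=(1 5)(2 13)(3 16)(8 12)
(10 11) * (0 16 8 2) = (0 16 8 2)(10 11) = [16, 1, 0, 3, 4, 5, 6, 7, 2, 9, 11, 10, 12, 13, 14, 15, 8]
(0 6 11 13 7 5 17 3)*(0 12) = (0 6 11 13 7 5 17 3 12) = [6, 1, 2, 12, 4, 17, 11, 5, 8, 9, 10, 13, 0, 7, 14, 15, 16, 3]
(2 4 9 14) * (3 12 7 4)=[0, 1, 3, 12, 9, 5, 6, 4, 8, 14, 10, 11, 7, 13, 2]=(2 3 12 7 4 9 14)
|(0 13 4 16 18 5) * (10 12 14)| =6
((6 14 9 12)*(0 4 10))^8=((0 4 10)(6 14 9 12))^8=(14)(0 10 4)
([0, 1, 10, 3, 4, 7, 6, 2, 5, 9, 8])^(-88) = [0, 1, 8, 3, 4, 2, 6, 10, 7, 9, 5]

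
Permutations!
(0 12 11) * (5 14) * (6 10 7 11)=(0 12 6 10 7 11)(5 14)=[12, 1, 2, 3, 4, 14, 10, 11, 8, 9, 7, 0, 6, 13, 5]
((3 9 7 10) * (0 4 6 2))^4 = ((0 4 6 2)(3 9 7 10))^4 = (10)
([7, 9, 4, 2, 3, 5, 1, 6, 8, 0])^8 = [1, 7, 3, 4, 2, 5, 0, 9, 8, 6]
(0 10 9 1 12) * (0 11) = [10, 12, 2, 3, 4, 5, 6, 7, 8, 1, 9, 0, 11] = (0 10 9 1 12 11)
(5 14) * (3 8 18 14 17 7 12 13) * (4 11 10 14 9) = (3 8 18 9 4 11 10 14 5 17 7 12 13) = [0, 1, 2, 8, 11, 17, 6, 12, 18, 4, 14, 10, 13, 3, 5, 15, 16, 7, 9]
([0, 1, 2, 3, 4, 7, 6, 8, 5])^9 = [0, 1, 2, 3, 4, 5, 6, 7, 8]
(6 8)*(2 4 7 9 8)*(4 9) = (2 9 8 6)(4 7) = [0, 1, 9, 3, 7, 5, 2, 4, 6, 8]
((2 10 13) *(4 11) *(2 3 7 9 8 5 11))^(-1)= (2 4 11 5 8 9 7 3 13 10)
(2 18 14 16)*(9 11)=(2 18 14 16)(9 11)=[0, 1, 18, 3, 4, 5, 6, 7, 8, 11, 10, 9, 12, 13, 16, 15, 2, 17, 14]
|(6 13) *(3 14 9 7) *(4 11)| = |(3 14 9 7)(4 11)(6 13)| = 4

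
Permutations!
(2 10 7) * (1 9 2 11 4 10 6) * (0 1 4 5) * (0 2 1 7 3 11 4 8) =(0 7 4 10 3 11 5 2 6 8)(1 9) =[7, 9, 6, 11, 10, 2, 8, 4, 0, 1, 3, 5]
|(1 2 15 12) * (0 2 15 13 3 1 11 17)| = 9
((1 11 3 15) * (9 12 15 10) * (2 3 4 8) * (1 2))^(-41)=(1 8 4 11)(2 3 10 9 12 15)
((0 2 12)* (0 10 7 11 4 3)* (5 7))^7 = (0 4 7 10 2 3 11 5 12)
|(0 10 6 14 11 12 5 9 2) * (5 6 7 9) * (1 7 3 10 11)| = |(0 11 12 6 14 1 7 9 2)(3 10)| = 18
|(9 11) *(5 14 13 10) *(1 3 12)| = 12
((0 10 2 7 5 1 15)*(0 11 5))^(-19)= ((0 10 2 7)(1 15 11 5))^(-19)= (0 10 2 7)(1 15 11 5)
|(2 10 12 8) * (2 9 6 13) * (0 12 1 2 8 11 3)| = 12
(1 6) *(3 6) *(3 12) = (1 12 3 6) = [0, 12, 2, 6, 4, 5, 1, 7, 8, 9, 10, 11, 3]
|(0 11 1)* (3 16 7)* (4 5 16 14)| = 6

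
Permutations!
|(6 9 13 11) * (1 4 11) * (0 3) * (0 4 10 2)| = |(0 3 4 11 6 9 13 1 10 2)| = 10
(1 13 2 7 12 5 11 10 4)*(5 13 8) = (1 8 5 11 10 4)(2 7 12 13) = [0, 8, 7, 3, 1, 11, 6, 12, 5, 9, 4, 10, 13, 2]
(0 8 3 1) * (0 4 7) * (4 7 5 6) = [8, 7, 2, 1, 5, 6, 4, 0, 3] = (0 8 3 1 7)(4 5 6)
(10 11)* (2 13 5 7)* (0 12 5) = (0 12 5 7 2 13)(10 11) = [12, 1, 13, 3, 4, 7, 6, 2, 8, 9, 11, 10, 5, 0]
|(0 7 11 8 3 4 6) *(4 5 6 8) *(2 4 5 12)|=|(0 7 11 5 6)(2 4 8 3 12)|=5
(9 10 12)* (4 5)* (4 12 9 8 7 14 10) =(4 5 12 8 7 14 10 9) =[0, 1, 2, 3, 5, 12, 6, 14, 7, 4, 9, 11, 8, 13, 10]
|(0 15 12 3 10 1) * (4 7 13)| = |(0 15 12 3 10 1)(4 7 13)| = 6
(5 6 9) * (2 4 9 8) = [0, 1, 4, 3, 9, 6, 8, 7, 2, 5] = (2 4 9 5 6 8)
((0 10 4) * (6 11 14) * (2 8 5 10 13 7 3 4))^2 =(0 7 4 13 3)(2 5)(6 14 11)(8 10) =((0 13 7 3 4)(2 8 5 10)(6 11 14))^2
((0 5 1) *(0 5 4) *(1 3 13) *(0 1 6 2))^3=(0 5 6 4 3 2 1 13)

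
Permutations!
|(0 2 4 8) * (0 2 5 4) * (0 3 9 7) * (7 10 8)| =20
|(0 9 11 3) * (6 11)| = |(0 9 6 11 3)| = 5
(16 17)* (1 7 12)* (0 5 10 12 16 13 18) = (0 5 10 12 1 7 16 17 13 18) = [5, 7, 2, 3, 4, 10, 6, 16, 8, 9, 12, 11, 1, 18, 14, 15, 17, 13, 0]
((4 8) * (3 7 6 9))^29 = ((3 7 6 9)(4 8))^29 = (3 7 6 9)(4 8)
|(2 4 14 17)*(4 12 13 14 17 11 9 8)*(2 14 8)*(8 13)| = 8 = |(2 12 8 4 17 14 11 9)|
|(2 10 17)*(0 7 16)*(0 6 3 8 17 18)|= |(0 7 16 6 3 8 17 2 10 18)|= 10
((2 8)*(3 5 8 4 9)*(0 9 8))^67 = (0 5 3 9)(2 4 8)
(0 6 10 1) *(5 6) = (0 5 6 10 1) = [5, 0, 2, 3, 4, 6, 10, 7, 8, 9, 1]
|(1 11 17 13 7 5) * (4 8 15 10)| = |(1 11 17 13 7 5)(4 8 15 10)| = 12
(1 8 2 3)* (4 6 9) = (1 8 2 3)(4 6 9) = [0, 8, 3, 1, 6, 5, 9, 7, 2, 4]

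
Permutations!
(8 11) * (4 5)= (4 5)(8 11)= [0, 1, 2, 3, 5, 4, 6, 7, 11, 9, 10, 8]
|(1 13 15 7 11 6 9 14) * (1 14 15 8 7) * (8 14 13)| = |(1 8 7 11 6 9 15)(13 14)| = 14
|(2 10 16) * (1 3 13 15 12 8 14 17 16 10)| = 10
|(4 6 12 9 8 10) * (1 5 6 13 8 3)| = |(1 5 6 12 9 3)(4 13 8 10)| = 12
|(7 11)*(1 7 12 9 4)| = 6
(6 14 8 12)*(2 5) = (2 5)(6 14 8 12) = [0, 1, 5, 3, 4, 2, 14, 7, 12, 9, 10, 11, 6, 13, 8]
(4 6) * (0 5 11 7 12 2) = (0 5 11 7 12 2)(4 6) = [5, 1, 0, 3, 6, 11, 4, 12, 8, 9, 10, 7, 2]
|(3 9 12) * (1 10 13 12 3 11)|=10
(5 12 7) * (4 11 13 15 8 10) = [0, 1, 2, 3, 11, 12, 6, 5, 10, 9, 4, 13, 7, 15, 14, 8] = (4 11 13 15 8 10)(5 12 7)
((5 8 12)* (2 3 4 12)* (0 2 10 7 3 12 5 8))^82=((0 2 12 8 10 7 3 4 5))^82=(0 2 12 8 10 7 3 4 5)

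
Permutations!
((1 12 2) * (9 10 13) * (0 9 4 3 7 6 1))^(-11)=(13)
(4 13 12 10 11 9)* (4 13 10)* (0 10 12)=(0 10 11 9 13)(4 12)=[10, 1, 2, 3, 12, 5, 6, 7, 8, 13, 11, 9, 4, 0]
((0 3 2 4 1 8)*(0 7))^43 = (0 3 2 4 1 8 7)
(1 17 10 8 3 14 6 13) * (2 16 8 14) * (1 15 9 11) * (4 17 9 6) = (1 9 11)(2 16 8 3)(4 17 10 14)(6 13 15) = [0, 9, 16, 2, 17, 5, 13, 7, 3, 11, 14, 1, 12, 15, 4, 6, 8, 10]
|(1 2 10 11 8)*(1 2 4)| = |(1 4)(2 10 11 8)| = 4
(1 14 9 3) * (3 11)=[0, 14, 2, 1, 4, 5, 6, 7, 8, 11, 10, 3, 12, 13, 9]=(1 14 9 11 3)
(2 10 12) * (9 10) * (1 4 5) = (1 4 5)(2 9 10 12) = [0, 4, 9, 3, 5, 1, 6, 7, 8, 10, 12, 11, 2]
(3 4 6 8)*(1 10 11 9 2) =(1 10 11 9 2)(3 4 6 8) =[0, 10, 1, 4, 6, 5, 8, 7, 3, 2, 11, 9]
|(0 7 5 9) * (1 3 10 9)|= |(0 7 5 1 3 10 9)|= 7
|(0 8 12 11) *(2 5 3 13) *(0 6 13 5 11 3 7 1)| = |(0 8 12 3 5 7 1)(2 11 6 13)| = 28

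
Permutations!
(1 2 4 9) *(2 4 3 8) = (1 4 9)(2 3 8) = [0, 4, 3, 8, 9, 5, 6, 7, 2, 1]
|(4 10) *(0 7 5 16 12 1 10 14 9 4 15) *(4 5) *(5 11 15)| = 35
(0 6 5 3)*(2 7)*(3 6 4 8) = [4, 1, 7, 0, 8, 6, 5, 2, 3] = (0 4 8 3)(2 7)(5 6)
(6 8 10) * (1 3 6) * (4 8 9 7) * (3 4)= (1 4 8 10)(3 6 9 7)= [0, 4, 2, 6, 8, 5, 9, 3, 10, 7, 1]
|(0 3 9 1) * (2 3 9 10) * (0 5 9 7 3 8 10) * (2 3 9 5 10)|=|(0 7 9 1 10 3)(2 8)|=6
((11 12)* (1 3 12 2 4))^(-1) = (1 4 2 11 12 3)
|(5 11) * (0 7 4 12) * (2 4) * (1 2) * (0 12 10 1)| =|(12)(0 7)(1 2 4 10)(5 11)| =4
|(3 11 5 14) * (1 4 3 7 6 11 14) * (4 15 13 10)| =|(1 15 13 10 4 3 14 7 6 11 5)| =11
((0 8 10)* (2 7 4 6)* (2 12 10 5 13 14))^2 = (0 5 14 7 6 10 8 13 2 4 12)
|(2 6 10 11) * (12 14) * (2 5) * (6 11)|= 6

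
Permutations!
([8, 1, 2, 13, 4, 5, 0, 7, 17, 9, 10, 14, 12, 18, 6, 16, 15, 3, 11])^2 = [17, 1, 2, 18, 4, 5, 8, 7, 3, 9, 10, 6, 12, 11, 0, 15, 16, 13, 14]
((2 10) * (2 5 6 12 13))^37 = ((2 10 5 6 12 13))^37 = (2 10 5 6 12 13)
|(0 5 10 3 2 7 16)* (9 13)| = |(0 5 10 3 2 7 16)(9 13)| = 14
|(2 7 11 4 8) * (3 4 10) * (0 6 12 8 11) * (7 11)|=10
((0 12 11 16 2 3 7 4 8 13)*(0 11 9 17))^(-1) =((0 12 9 17)(2 3 7 4 8 13 11 16))^(-1) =(0 17 9 12)(2 16 11 13 8 4 7 3)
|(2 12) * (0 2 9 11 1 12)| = |(0 2)(1 12 9 11)| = 4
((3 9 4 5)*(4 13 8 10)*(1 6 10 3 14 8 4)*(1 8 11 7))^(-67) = ((1 6 10 8 3 9 13 4 5 14 11 7))^(-67) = (1 9 11 8 5 6 13 7 3 14 10 4)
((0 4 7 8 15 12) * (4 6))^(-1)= ((0 6 4 7 8 15 12))^(-1)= (0 12 15 8 7 4 6)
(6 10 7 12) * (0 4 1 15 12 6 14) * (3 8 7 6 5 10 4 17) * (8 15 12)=(0 17 3 15 8 7 5 10 6 4 1 12 14)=[17, 12, 2, 15, 1, 10, 4, 5, 7, 9, 6, 11, 14, 13, 0, 8, 16, 3]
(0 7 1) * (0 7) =(1 7) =[0, 7, 2, 3, 4, 5, 6, 1]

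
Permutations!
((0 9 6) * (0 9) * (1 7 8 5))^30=(9)(1 8)(5 7)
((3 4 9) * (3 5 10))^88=(3 5 4 10 9)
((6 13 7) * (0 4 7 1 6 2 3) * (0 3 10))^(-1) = ((0 4 7 2 10)(1 6 13))^(-1) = (0 10 2 7 4)(1 13 6)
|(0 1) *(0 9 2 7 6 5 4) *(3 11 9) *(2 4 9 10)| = 11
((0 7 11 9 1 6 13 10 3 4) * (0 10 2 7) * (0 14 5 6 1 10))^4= ((0 14 5 6 13 2 7 11 9 10 3 4))^4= (0 13 9)(2 10 14)(3 5 7)(4 6 11)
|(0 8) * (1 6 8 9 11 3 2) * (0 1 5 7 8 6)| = 9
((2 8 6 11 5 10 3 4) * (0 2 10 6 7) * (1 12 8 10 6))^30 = (0 11)(1 10)(2 5)(3 12)(4 8)(6 7)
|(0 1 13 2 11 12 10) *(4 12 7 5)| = |(0 1 13 2 11 7 5 4 12 10)| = 10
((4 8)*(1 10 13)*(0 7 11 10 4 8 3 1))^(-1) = (0 13 10 11 7)(1 3 4)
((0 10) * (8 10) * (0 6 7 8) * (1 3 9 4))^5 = ((1 3 9 4)(6 7 8 10))^5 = (1 3 9 4)(6 7 8 10)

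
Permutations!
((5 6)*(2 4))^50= (6)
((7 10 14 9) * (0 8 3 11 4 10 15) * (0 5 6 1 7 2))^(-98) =(0 8 3 11 4 10 14 9 2)(1 15 6 7 5)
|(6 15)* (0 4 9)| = |(0 4 9)(6 15)| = 6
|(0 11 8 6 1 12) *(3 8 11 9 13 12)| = 4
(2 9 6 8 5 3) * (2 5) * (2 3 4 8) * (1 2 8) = (1 2 9 6 8 3 5 4) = [0, 2, 9, 5, 1, 4, 8, 7, 3, 6]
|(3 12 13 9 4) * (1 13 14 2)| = 8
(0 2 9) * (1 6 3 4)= (0 2 9)(1 6 3 4)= [2, 6, 9, 4, 1, 5, 3, 7, 8, 0]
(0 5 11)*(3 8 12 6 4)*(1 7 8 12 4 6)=[5, 7, 2, 12, 3, 11, 6, 8, 4, 9, 10, 0, 1]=(0 5 11)(1 7 8 4 3 12)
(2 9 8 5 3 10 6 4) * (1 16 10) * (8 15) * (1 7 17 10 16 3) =(1 3 7 17 10 6 4 2 9 15 8 5) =[0, 3, 9, 7, 2, 1, 4, 17, 5, 15, 6, 11, 12, 13, 14, 8, 16, 10]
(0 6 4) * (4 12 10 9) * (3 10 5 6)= (0 3 10 9 4)(5 6 12)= [3, 1, 2, 10, 0, 6, 12, 7, 8, 4, 9, 11, 5]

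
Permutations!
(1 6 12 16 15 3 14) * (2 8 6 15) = (1 15 3 14)(2 8 6 12 16) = [0, 15, 8, 14, 4, 5, 12, 7, 6, 9, 10, 11, 16, 13, 1, 3, 2]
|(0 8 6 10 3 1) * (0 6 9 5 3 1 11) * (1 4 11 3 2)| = 10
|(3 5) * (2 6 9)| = |(2 6 9)(3 5)| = 6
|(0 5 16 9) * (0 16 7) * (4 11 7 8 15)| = 14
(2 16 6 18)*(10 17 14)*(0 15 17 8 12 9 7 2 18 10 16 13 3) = (18)(0 15 17 14 16 6 10 8 12 9 7 2 13 3) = [15, 1, 13, 0, 4, 5, 10, 2, 12, 7, 8, 11, 9, 3, 16, 17, 6, 14, 18]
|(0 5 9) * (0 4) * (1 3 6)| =|(0 5 9 4)(1 3 6)| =12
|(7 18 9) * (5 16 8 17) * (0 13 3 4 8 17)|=|(0 13 3 4 8)(5 16 17)(7 18 9)|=15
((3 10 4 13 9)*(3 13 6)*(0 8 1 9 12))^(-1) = (0 12 13 9 1 8)(3 6 4 10)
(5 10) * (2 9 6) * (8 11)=(2 9 6)(5 10)(8 11)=[0, 1, 9, 3, 4, 10, 2, 7, 11, 6, 5, 8]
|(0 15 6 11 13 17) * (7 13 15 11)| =|(0 11 15 6 7 13 17)| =7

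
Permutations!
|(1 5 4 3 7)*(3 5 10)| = |(1 10 3 7)(4 5)| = 4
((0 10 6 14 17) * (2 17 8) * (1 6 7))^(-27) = (17)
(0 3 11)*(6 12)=(0 3 11)(6 12)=[3, 1, 2, 11, 4, 5, 12, 7, 8, 9, 10, 0, 6]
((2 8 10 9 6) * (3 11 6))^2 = ((2 8 10 9 3 11 6))^2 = (2 10 3 6 8 9 11)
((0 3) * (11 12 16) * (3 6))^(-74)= ((0 6 3)(11 12 16))^(-74)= (0 6 3)(11 12 16)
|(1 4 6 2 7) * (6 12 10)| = 7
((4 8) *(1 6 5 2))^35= ((1 6 5 2)(4 8))^35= (1 2 5 6)(4 8)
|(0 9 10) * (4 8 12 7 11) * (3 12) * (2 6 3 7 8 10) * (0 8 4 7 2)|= |(0 9)(2 6 3 12 4 10 8)(7 11)|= 14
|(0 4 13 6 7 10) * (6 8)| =|(0 4 13 8 6 7 10)| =7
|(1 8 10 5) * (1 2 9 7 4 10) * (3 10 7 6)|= |(1 8)(2 9 6 3 10 5)(4 7)|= 6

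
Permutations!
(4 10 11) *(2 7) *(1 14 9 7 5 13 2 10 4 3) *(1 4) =[0, 14, 5, 4, 1, 13, 6, 10, 8, 7, 11, 3, 12, 2, 9] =(1 14 9 7 10 11 3 4)(2 5 13)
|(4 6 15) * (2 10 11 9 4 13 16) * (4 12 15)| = 8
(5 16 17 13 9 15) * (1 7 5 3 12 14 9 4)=(1 7 5 16 17 13 4)(3 12 14 9 15)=[0, 7, 2, 12, 1, 16, 6, 5, 8, 15, 10, 11, 14, 4, 9, 3, 17, 13]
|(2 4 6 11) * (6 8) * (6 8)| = |(2 4 6 11)| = 4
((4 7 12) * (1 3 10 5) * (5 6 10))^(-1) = ((1 3 5)(4 7 12)(6 10))^(-1) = (1 5 3)(4 12 7)(6 10)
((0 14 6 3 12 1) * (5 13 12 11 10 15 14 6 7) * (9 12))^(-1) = ((0 6 3 11 10 15 14 7 5 13 9 12 1))^(-1) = (0 1 12 9 13 5 7 14 15 10 11 3 6)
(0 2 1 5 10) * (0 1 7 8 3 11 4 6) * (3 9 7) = (0 2 3 11 4 6)(1 5 10)(7 8 9) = [2, 5, 3, 11, 6, 10, 0, 8, 9, 7, 1, 4]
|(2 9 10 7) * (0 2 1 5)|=|(0 2 9 10 7 1 5)|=7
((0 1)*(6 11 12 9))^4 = (12) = ((0 1)(6 11 12 9))^4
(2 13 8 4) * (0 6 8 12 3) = [6, 1, 13, 0, 2, 5, 8, 7, 4, 9, 10, 11, 3, 12] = (0 6 8 4 2 13 12 3)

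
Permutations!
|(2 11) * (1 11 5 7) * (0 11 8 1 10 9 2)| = 10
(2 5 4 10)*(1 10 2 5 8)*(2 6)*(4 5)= (1 10 4 6 2 8)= [0, 10, 8, 3, 6, 5, 2, 7, 1, 9, 4]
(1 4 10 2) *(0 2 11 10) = (0 2 1 4)(10 11) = [2, 4, 1, 3, 0, 5, 6, 7, 8, 9, 11, 10]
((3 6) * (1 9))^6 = (9)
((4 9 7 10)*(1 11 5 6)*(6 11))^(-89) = ((1 6)(4 9 7 10)(5 11))^(-89) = (1 6)(4 10 7 9)(5 11)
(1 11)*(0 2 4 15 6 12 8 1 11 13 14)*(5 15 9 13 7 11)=(0 2 4 9 13 14)(1 7 11 5 15 6 12 8)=[2, 7, 4, 3, 9, 15, 12, 11, 1, 13, 10, 5, 8, 14, 0, 6]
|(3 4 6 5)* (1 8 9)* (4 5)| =|(1 8 9)(3 5)(4 6)| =6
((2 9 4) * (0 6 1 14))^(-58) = (0 1)(2 4 9)(6 14)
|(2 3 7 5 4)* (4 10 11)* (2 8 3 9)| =|(2 9)(3 7 5 10 11 4 8)| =14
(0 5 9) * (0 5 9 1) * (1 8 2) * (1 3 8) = (0 9 5 1)(2 3 8) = [9, 0, 3, 8, 4, 1, 6, 7, 2, 5]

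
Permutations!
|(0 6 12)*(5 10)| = |(0 6 12)(5 10)| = 6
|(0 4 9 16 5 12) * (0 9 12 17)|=7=|(0 4 12 9 16 5 17)|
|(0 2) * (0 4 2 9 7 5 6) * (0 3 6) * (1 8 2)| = |(0 9 7 5)(1 8 2 4)(3 6)| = 4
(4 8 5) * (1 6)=(1 6)(4 8 5)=[0, 6, 2, 3, 8, 4, 1, 7, 5]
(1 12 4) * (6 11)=[0, 12, 2, 3, 1, 5, 11, 7, 8, 9, 10, 6, 4]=(1 12 4)(6 11)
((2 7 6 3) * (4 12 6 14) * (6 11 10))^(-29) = ((2 7 14 4 12 11 10 6 3))^(-29) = (2 6 11 4 7 3 10 12 14)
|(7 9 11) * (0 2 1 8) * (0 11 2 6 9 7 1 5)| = |(0 6 9 2 5)(1 8 11)| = 15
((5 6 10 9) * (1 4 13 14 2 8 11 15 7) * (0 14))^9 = (0 13 4 1 7 15 11 8 2 14)(5 6 10 9)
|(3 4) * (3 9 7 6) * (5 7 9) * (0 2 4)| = 7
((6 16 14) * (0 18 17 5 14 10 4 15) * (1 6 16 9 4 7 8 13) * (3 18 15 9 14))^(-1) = (0 15)(1 13 8 7 10 16 14 6)(3 5 17 18)(4 9)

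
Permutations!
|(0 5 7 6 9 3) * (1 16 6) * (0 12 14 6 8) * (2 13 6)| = |(0 5 7 1 16 8)(2 13 6 9 3 12 14)| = 42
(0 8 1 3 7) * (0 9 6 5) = (0 8 1 3 7 9 6 5) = [8, 3, 2, 7, 4, 0, 5, 9, 1, 6]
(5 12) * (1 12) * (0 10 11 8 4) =[10, 12, 2, 3, 0, 1, 6, 7, 4, 9, 11, 8, 5] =(0 10 11 8 4)(1 12 5)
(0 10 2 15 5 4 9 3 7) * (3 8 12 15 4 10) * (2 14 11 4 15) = [3, 1, 15, 7, 9, 10, 6, 0, 12, 8, 14, 4, 2, 13, 11, 5] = (0 3 7)(2 15 5 10 14 11 4 9 8 12)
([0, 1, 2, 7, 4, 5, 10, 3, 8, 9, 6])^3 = [0, 1, 2, 7, 4, 5, 10, 3, 8, 9, 6]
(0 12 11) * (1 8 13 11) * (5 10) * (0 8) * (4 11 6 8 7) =(0 12 1)(4 11 7)(5 10)(6 8 13) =[12, 0, 2, 3, 11, 10, 8, 4, 13, 9, 5, 7, 1, 6]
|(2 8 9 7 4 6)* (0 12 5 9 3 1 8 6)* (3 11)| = 12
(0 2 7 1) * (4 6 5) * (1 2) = (0 1)(2 7)(4 6 5) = [1, 0, 7, 3, 6, 4, 5, 2]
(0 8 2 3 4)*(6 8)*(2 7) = [6, 1, 3, 4, 0, 5, 8, 2, 7] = (0 6 8 7 2 3 4)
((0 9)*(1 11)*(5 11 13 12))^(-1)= (0 9)(1 11 5 12 13)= ((0 9)(1 13 12 5 11))^(-1)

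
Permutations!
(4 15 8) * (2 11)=(2 11)(4 15 8)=[0, 1, 11, 3, 15, 5, 6, 7, 4, 9, 10, 2, 12, 13, 14, 8]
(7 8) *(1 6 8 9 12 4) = (1 6 8 7 9 12 4) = [0, 6, 2, 3, 1, 5, 8, 9, 7, 12, 10, 11, 4]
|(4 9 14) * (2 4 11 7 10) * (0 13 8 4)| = |(0 13 8 4 9 14 11 7 10 2)| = 10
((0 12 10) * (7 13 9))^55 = (0 12 10)(7 13 9)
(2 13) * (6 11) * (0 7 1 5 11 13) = (0 7 1 5 11 6 13 2) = [7, 5, 0, 3, 4, 11, 13, 1, 8, 9, 10, 6, 12, 2]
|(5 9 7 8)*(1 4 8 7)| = |(1 4 8 5 9)| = 5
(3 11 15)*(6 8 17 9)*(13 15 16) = (3 11 16 13 15)(6 8 17 9) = [0, 1, 2, 11, 4, 5, 8, 7, 17, 6, 10, 16, 12, 15, 14, 3, 13, 9]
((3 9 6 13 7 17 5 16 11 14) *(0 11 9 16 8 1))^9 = ((0 11 14 3 16 9 6 13 7 17 5 8 1))^9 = (0 17 9 11 5 6 14 8 13 3 1 7 16)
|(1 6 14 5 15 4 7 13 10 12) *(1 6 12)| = 10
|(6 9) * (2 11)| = 2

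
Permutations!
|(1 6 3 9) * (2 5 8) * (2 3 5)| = 6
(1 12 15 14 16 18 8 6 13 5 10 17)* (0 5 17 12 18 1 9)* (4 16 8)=(0 5 10 12 15 14 8 6 13 17 9)(1 18 4 16)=[5, 18, 2, 3, 16, 10, 13, 7, 6, 0, 12, 11, 15, 17, 8, 14, 1, 9, 4]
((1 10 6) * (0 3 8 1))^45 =((0 3 8 1 10 6))^45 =(0 1)(3 10)(6 8)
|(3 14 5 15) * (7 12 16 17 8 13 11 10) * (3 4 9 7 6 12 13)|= 15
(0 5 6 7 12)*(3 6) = (0 5 3 6 7 12) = [5, 1, 2, 6, 4, 3, 7, 12, 8, 9, 10, 11, 0]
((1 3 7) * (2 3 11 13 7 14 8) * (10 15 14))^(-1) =(1 7 13 11)(2 8 14 15 10 3)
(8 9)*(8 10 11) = (8 9 10 11) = [0, 1, 2, 3, 4, 5, 6, 7, 9, 10, 11, 8]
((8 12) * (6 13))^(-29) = (6 13)(8 12)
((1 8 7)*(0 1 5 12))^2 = ((0 1 8 7 5 12))^2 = (0 8 5)(1 7 12)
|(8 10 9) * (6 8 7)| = 5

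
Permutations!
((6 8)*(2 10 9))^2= (2 9 10)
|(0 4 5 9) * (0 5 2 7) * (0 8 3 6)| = 14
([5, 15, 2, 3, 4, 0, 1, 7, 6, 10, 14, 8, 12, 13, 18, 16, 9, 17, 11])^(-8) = (1 16 10 18 8)(6 15 9 14 11)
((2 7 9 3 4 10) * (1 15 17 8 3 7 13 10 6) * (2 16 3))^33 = ((1 15 17 8 2 13 10 16 3 4 6)(7 9))^33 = (17)(7 9)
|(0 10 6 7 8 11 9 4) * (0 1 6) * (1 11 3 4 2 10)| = 11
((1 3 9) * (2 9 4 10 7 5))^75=((1 3 4 10 7 5 2 9))^75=(1 10 2 3 7 9 4 5)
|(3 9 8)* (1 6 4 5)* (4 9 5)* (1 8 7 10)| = 15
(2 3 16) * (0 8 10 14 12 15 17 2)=[8, 1, 3, 16, 4, 5, 6, 7, 10, 9, 14, 11, 15, 13, 12, 17, 0, 2]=(0 8 10 14 12 15 17 2 3 16)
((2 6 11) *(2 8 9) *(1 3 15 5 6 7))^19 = (1 7 2 9 8 11 6 5 15 3)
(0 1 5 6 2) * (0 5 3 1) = (1 3)(2 5 6) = [0, 3, 5, 1, 4, 6, 2]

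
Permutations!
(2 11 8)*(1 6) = (1 6)(2 11 8) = [0, 6, 11, 3, 4, 5, 1, 7, 2, 9, 10, 8]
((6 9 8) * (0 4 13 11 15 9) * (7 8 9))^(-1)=((0 4 13 11 15 7 8 6))^(-1)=(0 6 8 7 15 11 13 4)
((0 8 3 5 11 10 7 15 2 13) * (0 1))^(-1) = (0 1 13 2 15 7 10 11 5 3 8) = ((0 8 3 5 11 10 7 15 2 13 1))^(-1)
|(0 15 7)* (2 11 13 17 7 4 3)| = |(0 15 4 3 2 11 13 17 7)| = 9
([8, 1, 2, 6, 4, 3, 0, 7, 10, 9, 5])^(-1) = [6, 1, 2, 5, 4, 10, 3, 7, 0, 9, 8]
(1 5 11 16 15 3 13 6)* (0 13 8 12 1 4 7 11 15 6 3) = [13, 5, 2, 8, 7, 15, 4, 11, 12, 9, 10, 16, 1, 3, 14, 0, 6] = (0 13 3 8 12 1 5 15)(4 7 11 16 6)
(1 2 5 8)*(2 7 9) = (1 7 9 2 5 8) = [0, 7, 5, 3, 4, 8, 6, 9, 1, 2]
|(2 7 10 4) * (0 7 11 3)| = 7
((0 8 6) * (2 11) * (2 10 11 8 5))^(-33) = ((0 5 2 8 6)(10 11))^(-33) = (0 2 6 5 8)(10 11)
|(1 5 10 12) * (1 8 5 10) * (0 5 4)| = 7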